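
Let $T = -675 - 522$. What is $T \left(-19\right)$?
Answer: $22743$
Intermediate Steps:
$T = -1197$
$T \left(-19\right) = \left(-1197\right) \left(-19\right) = 22743$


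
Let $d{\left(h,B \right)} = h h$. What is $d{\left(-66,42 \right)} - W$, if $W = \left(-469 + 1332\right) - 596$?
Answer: $4089$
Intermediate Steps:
$d{\left(h,B \right)} = h^{2}$
$W = 267$ ($W = 863 - 596 = 267$)
$d{\left(-66,42 \right)} - W = \left(-66\right)^{2} - 267 = 4356 - 267 = 4089$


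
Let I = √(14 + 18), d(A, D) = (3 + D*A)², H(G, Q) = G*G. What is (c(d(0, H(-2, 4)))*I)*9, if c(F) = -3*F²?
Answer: -8748*√2 ≈ -12372.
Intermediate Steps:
H(G, Q) = G²
d(A, D) = (3 + A*D)²
I = 4*√2 (I = √32 = 4*√2 ≈ 5.6569)
(c(d(0, H(-2, 4)))*I)*9 = ((-3*(3 + 0*(-2)²)⁴)*(4*√2))*9 = ((-3*(3 + 0*4)⁴)*(4*√2))*9 = ((-3*(3 + 0)⁴)*(4*√2))*9 = ((-3*(3²)²)*(4*√2))*9 = ((-3*9²)*(4*√2))*9 = ((-3*81)*(4*√2))*9 = -972*√2*9 = -8748*√2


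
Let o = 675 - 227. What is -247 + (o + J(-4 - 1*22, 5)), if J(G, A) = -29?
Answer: 172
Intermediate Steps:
o = 448
-247 + (o + J(-4 - 1*22, 5)) = -247 + (448 - 29) = -247 + 419 = 172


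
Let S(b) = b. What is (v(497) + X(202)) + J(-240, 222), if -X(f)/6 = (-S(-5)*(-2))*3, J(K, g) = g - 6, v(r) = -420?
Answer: -24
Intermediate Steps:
J(K, g) = -6 + g
X(f) = 180 (X(f) = -6*-1*(-5)*(-2)*3 = -6*5*(-2)*3 = -(-60)*3 = -6*(-30) = 180)
(v(497) + X(202)) + J(-240, 222) = (-420 + 180) + (-6 + 222) = -240 + 216 = -24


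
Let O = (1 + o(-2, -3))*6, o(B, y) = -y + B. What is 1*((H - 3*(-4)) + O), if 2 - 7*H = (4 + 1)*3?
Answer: 155/7 ≈ 22.143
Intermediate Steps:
o(B, y) = B - y
H = -13/7 (H = 2/7 - (4 + 1)*3/7 = 2/7 - 5*3/7 = 2/7 - ⅐*15 = 2/7 - 15/7 = -13/7 ≈ -1.8571)
O = 12 (O = (1 + (-2 - 1*(-3)))*6 = (1 + (-2 + 3))*6 = (1 + 1)*6 = 2*6 = 12)
1*((H - 3*(-4)) + O) = 1*((-13/7 - 3*(-4)) + 12) = 1*((-13/7 + 12) + 12) = 1*(71/7 + 12) = 1*(155/7) = 155/7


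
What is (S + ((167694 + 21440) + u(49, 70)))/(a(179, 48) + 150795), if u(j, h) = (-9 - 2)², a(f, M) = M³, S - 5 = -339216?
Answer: -149956/261387 ≈ -0.57369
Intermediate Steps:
S = -339211 (S = 5 - 339216 = -339211)
u(j, h) = 121 (u(j, h) = (-11)² = 121)
(S + ((167694 + 21440) + u(49, 70)))/(a(179, 48) + 150795) = (-339211 + ((167694 + 21440) + 121))/(48³ + 150795) = (-339211 + (189134 + 121))/(110592 + 150795) = (-339211 + 189255)/261387 = -149956*1/261387 = -149956/261387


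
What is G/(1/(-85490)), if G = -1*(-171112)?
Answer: -14628364880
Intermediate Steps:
G = 171112
G/(1/(-85490)) = 171112/(1/(-85490)) = 171112/(-1/85490) = 171112*(-85490) = -14628364880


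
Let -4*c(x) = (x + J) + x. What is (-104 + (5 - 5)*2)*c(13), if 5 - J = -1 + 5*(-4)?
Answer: 1352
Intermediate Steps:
J = 26 (J = 5 - (-1 + 5*(-4)) = 5 - (-1 - 20) = 5 - 1*(-21) = 5 + 21 = 26)
c(x) = -13/2 - x/2 (c(x) = -((x + 26) + x)/4 = -((26 + x) + x)/4 = -(26 + 2*x)/4 = -13/2 - x/2)
(-104 + (5 - 5)*2)*c(13) = (-104 + (5 - 5)*2)*(-13/2 - 1/2*13) = (-104 + 0*2)*(-13/2 - 13/2) = (-104 + 0)*(-13) = -104*(-13) = 1352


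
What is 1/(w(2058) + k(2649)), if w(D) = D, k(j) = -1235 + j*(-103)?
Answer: -1/272024 ≈ -3.6761e-6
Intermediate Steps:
k(j) = -1235 - 103*j
1/(w(2058) + k(2649)) = 1/(2058 + (-1235 - 103*2649)) = 1/(2058 + (-1235 - 272847)) = 1/(2058 - 274082) = 1/(-272024) = -1/272024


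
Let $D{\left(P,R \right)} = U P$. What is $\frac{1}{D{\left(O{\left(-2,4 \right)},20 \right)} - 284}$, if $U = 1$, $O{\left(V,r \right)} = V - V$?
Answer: $- \frac{1}{284} \approx -0.0035211$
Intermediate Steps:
$O{\left(V,r \right)} = 0$
$D{\left(P,R \right)} = P$ ($D{\left(P,R \right)} = 1 P = P$)
$\frac{1}{D{\left(O{\left(-2,4 \right)},20 \right)} - 284} = \frac{1}{0 - 284} = \frac{1}{-284} = - \frac{1}{284}$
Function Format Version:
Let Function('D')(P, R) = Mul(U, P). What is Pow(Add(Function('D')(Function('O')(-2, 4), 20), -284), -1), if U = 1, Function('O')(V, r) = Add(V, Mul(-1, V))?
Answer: Rational(-1, 284) ≈ -0.0035211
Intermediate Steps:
Function('O')(V, r) = 0
Function('D')(P, R) = P (Function('D')(P, R) = Mul(1, P) = P)
Pow(Add(Function('D')(Function('O')(-2, 4), 20), -284), -1) = Pow(Add(0, -284), -1) = Pow(-284, -1) = Rational(-1, 284)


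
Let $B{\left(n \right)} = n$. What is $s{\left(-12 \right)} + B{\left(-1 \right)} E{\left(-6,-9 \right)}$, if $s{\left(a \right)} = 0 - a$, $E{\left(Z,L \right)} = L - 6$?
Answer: $27$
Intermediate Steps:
$E{\left(Z,L \right)} = -6 + L$
$s{\left(a \right)} = - a$
$s{\left(-12 \right)} + B{\left(-1 \right)} E{\left(-6,-9 \right)} = \left(-1\right) \left(-12\right) - \left(-6 - 9\right) = 12 - -15 = 12 + 15 = 27$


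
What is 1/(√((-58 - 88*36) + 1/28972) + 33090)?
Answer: 319561160/10574309938957 - 2*I*√676957369053/31722929816871 ≈ 3.0221e-5 - 5.1873e-8*I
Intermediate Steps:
1/(√((-58 - 88*36) + 1/28972) + 33090) = 1/(√((-58 - 3168) + 1/28972) + 33090) = 1/(√(-3226 + 1/28972) + 33090) = 1/(√(-93463671/28972) + 33090) = 1/(I*√676957369053/14486 + 33090) = 1/(33090 + I*√676957369053/14486)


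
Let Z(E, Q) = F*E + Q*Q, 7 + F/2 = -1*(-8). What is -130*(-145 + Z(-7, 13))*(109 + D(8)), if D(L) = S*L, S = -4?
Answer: -100100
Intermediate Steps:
F = 2 (F = -14 + 2*(-1*(-8)) = -14 + 2*8 = -14 + 16 = 2)
Z(E, Q) = Q² + 2*E (Z(E, Q) = 2*E + Q*Q = 2*E + Q² = Q² + 2*E)
D(L) = -4*L
-130*(-145 + Z(-7, 13))*(109 + D(8)) = -130*(-145 + (13² + 2*(-7)))*(109 - 4*8) = -130*(-145 + (169 - 14))*(109 - 32) = -130*(-145 + 155)*77 = -1300*77 = -130*770 = -100100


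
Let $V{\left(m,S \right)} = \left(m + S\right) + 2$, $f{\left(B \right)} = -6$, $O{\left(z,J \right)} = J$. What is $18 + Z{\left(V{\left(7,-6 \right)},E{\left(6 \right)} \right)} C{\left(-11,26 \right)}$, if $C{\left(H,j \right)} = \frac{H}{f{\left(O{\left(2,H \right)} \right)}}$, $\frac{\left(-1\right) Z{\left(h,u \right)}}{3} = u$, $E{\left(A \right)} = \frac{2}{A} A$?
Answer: $7$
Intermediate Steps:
$E{\left(A \right)} = 2$
$V{\left(m,S \right)} = 2 + S + m$ ($V{\left(m,S \right)} = \left(S + m\right) + 2 = 2 + S + m$)
$Z{\left(h,u \right)} = - 3 u$
$C{\left(H,j \right)} = - \frac{H}{6}$ ($C{\left(H,j \right)} = \frac{H}{-6} = H \left(- \frac{1}{6}\right) = - \frac{H}{6}$)
$18 + Z{\left(V{\left(7,-6 \right)},E{\left(6 \right)} \right)} C{\left(-11,26 \right)} = 18 + \left(-3\right) 2 \left(\left(- \frac{1}{6}\right) \left(-11\right)\right) = 18 - 11 = 7$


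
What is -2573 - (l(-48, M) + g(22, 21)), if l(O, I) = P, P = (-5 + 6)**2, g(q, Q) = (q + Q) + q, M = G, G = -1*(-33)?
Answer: -2639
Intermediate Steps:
G = 33
M = 33
g(q, Q) = Q + 2*q (g(q, Q) = (Q + q) + q = Q + 2*q)
P = 1 (P = 1**2 = 1)
l(O, I) = 1
-2573 - (l(-48, M) + g(22, 21)) = -2573 - (1 + (21 + 2*22)) = -2573 - (1 + (21 + 44)) = -2573 - (1 + 65) = -2573 - 1*66 = -2573 - 66 = -2639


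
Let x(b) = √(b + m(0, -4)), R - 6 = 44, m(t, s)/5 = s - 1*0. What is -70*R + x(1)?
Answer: -3500 + I*√19 ≈ -3500.0 + 4.3589*I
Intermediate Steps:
m(t, s) = 5*s (m(t, s) = 5*(s - 1*0) = 5*(s + 0) = 5*s)
R = 50 (R = 6 + 44 = 50)
x(b) = √(-20 + b) (x(b) = √(b + 5*(-4)) = √(b - 20) = √(-20 + b))
-70*R + x(1) = -70*50 + √(-20 + 1) = -3500 + √(-19) = -3500 + I*√19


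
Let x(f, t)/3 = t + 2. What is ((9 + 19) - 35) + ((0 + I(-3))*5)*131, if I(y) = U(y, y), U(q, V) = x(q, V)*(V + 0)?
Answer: 5888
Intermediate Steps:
x(f, t) = 6 + 3*t (x(f, t) = 3*(t + 2) = 3*(2 + t) = 6 + 3*t)
U(q, V) = V*(6 + 3*V) (U(q, V) = (6 + 3*V)*(V + 0) = (6 + 3*V)*V = V*(6 + 3*V))
I(y) = 3*y*(2 + y)
((9 + 19) - 35) + ((0 + I(-3))*5)*131 = ((9 + 19) - 35) + ((0 + 3*(-3)*(2 - 3))*5)*131 = (28 - 35) + ((0 + 3*(-3)*(-1))*5)*131 = -7 + ((0 + 9)*5)*131 = -7 + (9*5)*131 = -7 + 45*131 = -7 + 5895 = 5888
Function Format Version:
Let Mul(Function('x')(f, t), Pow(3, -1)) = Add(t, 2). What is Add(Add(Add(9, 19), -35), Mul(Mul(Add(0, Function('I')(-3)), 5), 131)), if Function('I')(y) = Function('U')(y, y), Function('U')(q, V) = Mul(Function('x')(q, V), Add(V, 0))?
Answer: 5888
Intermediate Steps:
Function('x')(f, t) = Add(6, Mul(3, t)) (Function('x')(f, t) = Mul(3, Add(t, 2)) = Mul(3, Add(2, t)) = Add(6, Mul(3, t)))
Function('U')(q, V) = Mul(V, Add(6, Mul(3, V))) (Function('U')(q, V) = Mul(Add(6, Mul(3, V)), Add(V, 0)) = Mul(Add(6, Mul(3, V)), V) = Mul(V, Add(6, Mul(3, V))))
Function('I')(y) = Mul(3, y, Add(2, y))
Add(Add(Add(9, 19), -35), Mul(Mul(Add(0, Function('I')(-3)), 5), 131)) = Add(Add(Add(9, 19), -35), Mul(Mul(Add(0, Mul(3, -3, Add(2, -3))), 5), 131)) = Add(Add(28, -35), Mul(Mul(Add(0, Mul(3, -3, -1)), 5), 131)) = Add(-7, Mul(Mul(Add(0, 9), 5), 131)) = Add(-7, Mul(Mul(9, 5), 131)) = Add(-7, Mul(45, 131)) = Add(-7, 5895) = 5888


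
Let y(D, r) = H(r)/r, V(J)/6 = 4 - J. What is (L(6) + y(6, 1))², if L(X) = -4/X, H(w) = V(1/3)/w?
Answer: 4096/9 ≈ 455.11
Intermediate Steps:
V(J) = 24 - 6*J (V(J) = 6*(4 - J) = 24 - 6*J)
H(w) = 22/w (H(w) = (24 - 6/3)/w = (24 - 6*⅓)/w = (24 - 2)/w = 22/w)
y(D, r) = 22/r² (y(D, r) = (22/r)/r = 22/r²)
(L(6) + y(6, 1))² = (-4/6 + 22/1²)² = (-4*⅙ + 22*1)² = (-⅔ + 22)² = (64/3)² = 4096/9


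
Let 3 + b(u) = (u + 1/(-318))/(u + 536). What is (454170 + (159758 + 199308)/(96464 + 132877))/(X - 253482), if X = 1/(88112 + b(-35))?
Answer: -365532860476451919529/204011011574626040946 ≈ -1.7917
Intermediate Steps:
b(u) = -3 + (-1/318 + u)/(536 + u) (b(u) = -3 + (u + 1/(-318))/(u + 536) = -3 + (u - 1/318)/(536 + u) = -3 + (-1/318 + u)/(536 + u))
X = 159318/14037338531 (X = 1/(88112 + (-511345 - 636*(-35))/(318*(536 - 35))) = 1/(88112 + (1/318)*(-511345 + 22260)/501) = 1/(88112 + (1/318)*(1/501)*(-489085)) = 1/(88112 - 489085/159318) = 1/(14037338531/159318) = 159318/14037338531 ≈ 1.1350e-5)
(454170 + (159758 + 199308)/(96464 + 132877))/(X - 253482) = (454170 + (159758 + 199308)/(96464 + 132877))/(159318/14037338531 - 253482) = (454170 + 359066/229341)/(-3558212645355624/14037338531) = (454170 + 359066*(1/229341))*(-14037338531/3558212645355624) = (454170 + 359066/229341)*(-14037338531/3558212645355624) = (104160161036/229341)*(-14037338531/3558212645355624) = -365532860476451919529/204011011574626040946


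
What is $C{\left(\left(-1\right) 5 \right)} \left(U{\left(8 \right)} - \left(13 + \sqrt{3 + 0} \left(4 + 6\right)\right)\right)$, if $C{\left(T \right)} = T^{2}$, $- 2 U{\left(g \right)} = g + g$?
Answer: $-525 - 250 \sqrt{3} \approx -958.01$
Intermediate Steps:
$U{\left(g \right)} = - g$ ($U{\left(g \right)} = - \frac{g + g}{2} = - \frac{2 g}{2} = - g$)
$C{\left(\left(-1\right) 5 \right)} \left(U{\left(8 \right)} - \left(13 + \sqrt{3 + 0} \left(4 + 6\right)\right)\right) = \left(\left(-1\right) 5\right)^{2} \left(\left(-1\right) 8 - \left(13 + \sqrt{3 + 0} \left(4 + 6\right)\right)\right) = \left(-5\right)^{2} \left(-8 - \left(13 + \sqrt{3} \cdot 10\right)\right) = 25 \left(-8 - \left(13 + 10 \sqrt{3}\right)\right) = 25 \left(-21 - 10 \sqrt{3}\right) = -525 - 250 \sqrt{3}$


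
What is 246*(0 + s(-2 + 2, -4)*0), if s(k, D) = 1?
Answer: 0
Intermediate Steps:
246*(0 + s(-2 + 2, -4)*0) = 246*(0 + 1*0) = 246*(0 + 0) = 246*0 = 0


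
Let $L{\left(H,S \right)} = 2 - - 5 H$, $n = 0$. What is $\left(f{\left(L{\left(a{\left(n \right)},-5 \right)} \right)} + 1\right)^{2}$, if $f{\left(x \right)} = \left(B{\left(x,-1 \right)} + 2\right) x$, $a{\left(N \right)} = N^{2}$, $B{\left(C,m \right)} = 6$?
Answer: $289$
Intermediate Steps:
$L{\left(H,S \right)} = 2 + 5 H$
$f{\left(x \right)} = 8 x$ ($f{\left(x \right)} = \left(6 + 2\right) x = 8 x$)
$\left(f{\left(L{\left(a{\left(n \right)},-5 \right)} \right)} + 1\right)^{2} = \left(8 \left(2 + 5 \cdot 0^{2}\right) + 1\right)^{2} = \left(8 \left(2 + 5 \cdot 0\right) + 1\right)^{2} = \left(8 \left(2 + 0\right) + 1\right)^{2} = \left(8 \cdot 2 + 1\right)^{2} = \left(16 + 1\right)^{2} = 17^{2} = 289$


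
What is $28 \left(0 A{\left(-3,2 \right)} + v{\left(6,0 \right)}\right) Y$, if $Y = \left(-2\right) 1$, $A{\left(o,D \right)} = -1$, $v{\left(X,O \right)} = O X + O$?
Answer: $0$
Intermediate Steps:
$v{\left(X,O \right)} = O + O X$
$Y = -2$
$28 \left(0 A{\left(-3,2 \right)} + v{\left(6,0 \right)}\right) Y = 28 \left(0 \left(-1\right) + 0 \left(1 + 6\right)\right) \left(-2\right) = 28 \left(0 + 0 \cdot 7\right) \left(-2\right) = 28 \left(0 + 0\right) \left(-2\right) = 28 \cdot 0 \left(-2\right) = 0 \left(-2\right) = 0$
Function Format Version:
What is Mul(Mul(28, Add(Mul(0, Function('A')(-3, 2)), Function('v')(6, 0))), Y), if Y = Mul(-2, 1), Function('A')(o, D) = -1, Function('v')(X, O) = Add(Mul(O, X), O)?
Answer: 0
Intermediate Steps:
Function('v')(X, O) = Add(O, Mul(O, X))
Y = -2
Mul(Mul(28, Add(Mul(0, Function('A')(-3, 2)), Function('v')(6, 0))), Y) = Mul(Mul(28, Add(Mul(0, -1), Mul(0, Add(1, 6)))), -2) = Mul(Mul(28, Add(0, Mul(0, 7))), -2) = Mul(Mul(28, Add(0, 0)), -2) = Mul(Mul(28, 0), -2) = Mul(0, -2) = 0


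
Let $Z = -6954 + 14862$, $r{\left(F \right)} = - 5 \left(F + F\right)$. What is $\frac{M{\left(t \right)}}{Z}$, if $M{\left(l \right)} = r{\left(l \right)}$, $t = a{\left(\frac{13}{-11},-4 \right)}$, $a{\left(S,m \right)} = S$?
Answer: $\frac{65}{43494} \approx 0.0014945$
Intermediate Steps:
$r{\left(F \right)} = - 10 F$ ($r{\left(F \right)} = - 5 \cdot 2 F = - 10 F$)
$t = - \frac{13}{11}$ ($t = \frac{13}{-11} = 13 \left(- \frac{1}{11}\right) = - \frac{13}{11} \approx -1.1818$)
$Z = 7908$
$M{\left(l \right)} = - 10 l$
$\frac{M{\left(t \right)}}{Z} = \frac{\left(-10\right) \left(- \frac{13}{11}\right)}{7908} = \frac{130}{11} \cdot \frac{1}{7908} = \frac{65}{43494}$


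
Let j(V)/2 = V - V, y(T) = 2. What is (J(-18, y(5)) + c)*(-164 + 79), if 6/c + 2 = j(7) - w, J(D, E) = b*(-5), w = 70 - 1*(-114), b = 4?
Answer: 52785/31 ≈ 1702.7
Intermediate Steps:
j(V) = 0 (j(V) = 2*(V - V) = 2*0 = 0)
w = 184 (w = 70 + 114 = 184)
J(D, E) = -20 (J(D, E) = 4*(-5) = -20)
c = -1/31 (c = 6/(-2 + (0 - 1*184)) = 6/(-2 + (0 - 184)) = 6/(-2 - 184) = 6/(-186) = 6*(-1/186) = -1/31 ≈ -0.032258)
(J(-18, y(5)) + c)*(-164 + 79) = (-20 - 1/31)*(-164 + 79) = -621/31*(-85) = 52785/31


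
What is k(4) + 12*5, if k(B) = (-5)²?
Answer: 85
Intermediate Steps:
k(B) = 25
k(4) + 12*5 = 25 + 12*5 = 25 + 60 = 85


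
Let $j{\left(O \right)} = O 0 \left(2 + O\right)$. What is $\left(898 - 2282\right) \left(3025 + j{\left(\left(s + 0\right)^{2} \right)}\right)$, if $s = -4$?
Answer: $-4186600$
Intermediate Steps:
$j{\left(O \right)} = 0$ ($j{\left(O \right)} = 0 \left(2 + O\right) = 0$)
$\left(898 - 2282\right) \left(3025 + j{\left(\left(s + 0\right)^{2} \right)}\right) = \left(898 - 2282\right) \left(3025 + 0\right) = \left(-1384\right) 3025 = -4186600$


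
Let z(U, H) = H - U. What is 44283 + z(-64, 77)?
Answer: 44424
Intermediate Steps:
44283 + z(-64, 77) = 44283 + (77 - 1*(-64)) = 44283 + (77 + 64) = 44283 + 141 = 44424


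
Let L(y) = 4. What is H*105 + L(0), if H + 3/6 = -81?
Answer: -17107/2 ≈ -8553.5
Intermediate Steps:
H = -163/2 (H = -1/2 - 81 = -163/2 ≈ -81.500)
H*105 + L(0) = -163/2*105 + 4 = -17115/2 + 4 = -17107/2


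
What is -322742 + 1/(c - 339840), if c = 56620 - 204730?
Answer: -157481958901/487950 ≈ -3.2274e+5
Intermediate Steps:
c = -148110
-322742 + 1/(c - 339840) = -322742 + 1/(-148110 - 339840) = -322742 + 1/(-487950) = -322742 - 1/487950 = -157481958901/487950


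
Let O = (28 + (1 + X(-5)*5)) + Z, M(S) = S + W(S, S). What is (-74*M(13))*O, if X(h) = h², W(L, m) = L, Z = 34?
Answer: -361712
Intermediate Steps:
M(S) = 2*S (M(S) = S + S = 2*S)
O = 188 (O = (28 + (1 + (-5)²*5)) + 34 = (28 + (1 + 25*5)) + 34 = (28 + (1 + 125)) + 34 = (28 + 126) + 34 = 154 + 34 = 188)
(-74*M(13))*O = -148*13*188 = -74*26*188 = -1924*188 = -361712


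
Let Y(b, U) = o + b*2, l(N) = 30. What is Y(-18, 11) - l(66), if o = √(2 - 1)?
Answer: -65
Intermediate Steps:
o = 1 (o = √1 = 1)
Y(b, U) = 1 + 2*b (Y(b, U) = 1 + b*2 = 1 + 2*b)
Y(-18, 11) - l(66) = (1 + 2*(-18)) - 1*30 = (1 - 36) - 30 = -35 - 30 = -65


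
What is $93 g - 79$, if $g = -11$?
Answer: $-1102$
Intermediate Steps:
$93 g - 79 = 93 \left(-11\right) - 79 = -1023 - 79 = -1102$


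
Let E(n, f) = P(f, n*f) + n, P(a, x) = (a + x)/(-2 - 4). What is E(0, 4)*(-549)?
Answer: 366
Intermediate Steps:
P(a, x) = -a/6 - x/6 (P(a, x) = (a + x)/(-6) = (a + x)*(-1/6) = -a/6 - x/6)
E(n, f) = n - f/6 - f*n/6 (E(n, f) = (-f/6 - n*f/6) + n = (-f/6 - f*n/6) + n = n - f/6 - f*n/6)
E(0, 4)*(-549) = (0 - 1/6*4 - 1/6*4*0)*(-549) = (0 - 2/3 + 0)*(-549) = -2/3*(-549) = 366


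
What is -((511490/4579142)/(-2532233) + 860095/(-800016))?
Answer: 4986596416845066005/4638274557270272688 ≈ 1.0751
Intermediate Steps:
-((511490/4579142)/(-2532233) + 860095/(-800016)) = -((511490*(1/4579142))*(-1/2532233) + 860095*(-1/800016)) = -((255745/2289571)*(-1/2532233) - 860095/800016) = -(-255745/5797727242043 - 860095/800016) = -1*(-4986596416845066005/4638274557270272688) = 4986596416845066005/4638274557270272688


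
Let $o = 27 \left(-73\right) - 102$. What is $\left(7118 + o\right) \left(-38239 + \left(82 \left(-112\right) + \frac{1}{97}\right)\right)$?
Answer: $- \frac{23207151350}{97} \approx -2.3925 \cdot 10^{8}$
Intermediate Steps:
$o = -2073$ ($o = -1971 - 102 = -2073$)
$\left(7118 + o\right) \left(-38239 + \left(82 \left(-112\right) + \frac{1}{97}\right)\right) = \left(7118 - 2073\right) \left(-38239 + \left(82 \left(-112\right) + \frac{1}{97}\right)\right) = 5045 \left(-38239 + \left(-9184 + \frac{1}{97}\right)\right) = 5045 \left(-38239 - \frac{890847}{97}\right) = 5045 \left(- \frac{4600030}{97}\right) = - \frac{23207151350}{97}$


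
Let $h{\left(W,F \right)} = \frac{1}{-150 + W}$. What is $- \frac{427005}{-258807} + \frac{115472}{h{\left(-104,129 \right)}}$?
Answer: $- \frac{2530259965537}{86269} \approx -2.933 \cdot 10^{7}$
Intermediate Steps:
$- \frac{427005}{-258807} + \frac{115472}{h{\left(-104,129 \right)}} = - \frac{427005}{-258807} + \frac{115472}{\frac{1}{-150 - 104}} = \left(-427005\right) \left(- \frac{1}{258807}\right) + \frac{115472}{\frac{1}{-254}} = \frac{142335}{86269} + \frac{115472}{- \frac{1}{254}} = \frac{142335}{86269} + 115472 \left(-254\right) = \frac{142335}{86269} - 29329888 = - \frac{2530259965537}{86269}$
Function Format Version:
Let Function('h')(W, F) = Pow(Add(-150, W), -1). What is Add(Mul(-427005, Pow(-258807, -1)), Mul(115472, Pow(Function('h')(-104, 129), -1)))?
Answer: Rational(-2530259965537, 86269) ≈ -2.9330e+7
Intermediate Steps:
Add(Mul(-427005, Pow(-258807, -1)), Mul(115472, Pow(Function('h')(-104, 129), -1))) = Add(Mul(-427005, Pow(-258807, -1)), Mul(115472, Pow(Pow(Add(-150, -104), -1), -1))) = Add(Mul(-427005, Rational(-1, 258807)), Mul(115472, Pow(Pow(-254, -1), -1))) = Add(Rational(142335, 86269), Mul(115472, Pow(Rational(-1, 254), -1))) = Add(Rational(142335, 86269), Mul(115472, -254)) = Add(Rational(142335, 86269), -29329888) = Rational(-2530259965537, 86269)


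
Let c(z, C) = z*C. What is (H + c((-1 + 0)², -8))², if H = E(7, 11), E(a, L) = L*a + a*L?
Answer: 21316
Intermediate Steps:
E(a, L) = 2*L*a (E(a, L) = L*a + L*a = 2*L*a)
c(z, C) = C*z
H = 154 (H = 2*11*7 = 154)
(H + c((-1 + 0)², -8))² = (154 - 8*(-1 + 0)²)² = (154 - 8*(-1)²)² = (154 - 8*1)² = (154 - 8)² = 146² = 21316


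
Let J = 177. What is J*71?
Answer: 12567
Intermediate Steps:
J*71 = 177*71 = 12567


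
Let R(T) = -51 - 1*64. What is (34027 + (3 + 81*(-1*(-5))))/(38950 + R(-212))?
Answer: 6887/7767 ≈ 0.88670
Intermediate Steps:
R(T) = -115 (R(T) = -51 - 64 = -115)
(34027 + (3 + 81*(-1*(-5))))/(38950 + R(-212)) = (34027 + (3 + 81*(-1*(-5))))/(38950 - 115) = (34027 + (3 + 81*5))/38835 = (34027 + (3 + 405))*(1/38835) = (34027 + 408)*(1/38835) = 34435*(1/38835) = 6887/7767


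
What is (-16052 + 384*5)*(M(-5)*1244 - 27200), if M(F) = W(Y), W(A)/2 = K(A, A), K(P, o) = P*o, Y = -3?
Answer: 67946656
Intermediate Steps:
W(A) = 2*A² (W(A) = 2*(A*A) = 2*A²)
M(F) = 18 (M(F) = 2*(-3)² = 2*9 = 18)
(-16052 + 384*5)*(M(-5)*1244 - 27200) = (-16052 + 384*5)*(18*1244 - 27200) = (-16052 + 1920)*(22392 - 27200) = -14132*(-4808) = 67946656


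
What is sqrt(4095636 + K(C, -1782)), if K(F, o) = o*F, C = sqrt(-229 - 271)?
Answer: 2*sqrt(1023909 - 4455*I*sqrt(5)) ≈ 2023.8 - 9.8446*I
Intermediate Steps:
C = 10*I*sqrt(5) (C = sqrt(-500) = 10*I*sqrt(5) ≈ 22.361*I)
K(F, o) = F*o
sqrt(4095636 + K(C, -1782)) = sqrt(4095636 + (10*I*sqrt(5))*(-1782)) = sqrt(4095636 - 17820*I*sqrt(5))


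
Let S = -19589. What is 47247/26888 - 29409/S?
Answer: 1716270675/526709032 ≈ 3.2585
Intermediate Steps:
47247/26888 - 29409/S = 47247/26888 - 29409/(-19589) = 47247*(1/26888) - 29409*(-1/19589) = 47247/26888 + 29409/19589 = 1716270675/526709032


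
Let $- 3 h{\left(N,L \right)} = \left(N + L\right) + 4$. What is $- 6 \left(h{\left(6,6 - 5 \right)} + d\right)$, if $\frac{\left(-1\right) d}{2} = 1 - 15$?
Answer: $-146$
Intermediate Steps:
$d = 28$ ($d = - 2 \left(1 - 15\right) = \left(-2\right) \left(-14\right) = 28$)
$h{\left(N,L \right)} = - \frac{4}{3} - \frac{L}{3} - \frac{N}{3}$ ($h{\left(N,L \right)} = - \frac{\left(N + L\right) + 4}{3} = - \frac{\left(L + N\right) + 4}{3} = - \frac{4 + L + N}{3} = - \frac{4}{3} - \frac{L}{3} - \frac{N}{3}$)
$- 6 \left(h{\left(6,6 - 5 \right)} + d\right) = - 6 \left(\left(- \frac{4}{3} - \frac{6 - 5}{3} - 2\right) + 28\right) = - 6 \left(\left(- \frac{4}{3} - \frac{1}{3} - 2\right) + 28\right) = - 6 \left(- \frac{11}{3} + 28\right) = \left(-6\right) \frac{73}{3} = -146$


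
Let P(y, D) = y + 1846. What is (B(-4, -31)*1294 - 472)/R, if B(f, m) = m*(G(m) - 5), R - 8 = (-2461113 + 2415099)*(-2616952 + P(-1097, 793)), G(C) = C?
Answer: 721816/60190982425 ≈ 1.1992e-5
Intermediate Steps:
P(y, D) = 1846 + y
R = 120381964850 (R = 8 + (-2461113 + 2415099)*(-2616952 + (1846 - 1097)) = 8 - 46014*(-2616952 + 749) = 8 - 46014*(-2616203) = 8 + 120381964842 = 120381964850)
B(f, m) = m*(-5 + m) (B(f, m) = m*(m - 5) = m*(-5 + m))
(B(-4, -31)*1294 - 472)/R = (-31*(-5 - 31)*1294 - 472)/120381964850 = (-31*(-36)*1294 - 472)*(1/120381964850) = (1116*1294 - 472)*(1/120381964850) = (1444104 - 472)*(1/120381964850) = 1443632*(1/120381964850) = 721816/60190982425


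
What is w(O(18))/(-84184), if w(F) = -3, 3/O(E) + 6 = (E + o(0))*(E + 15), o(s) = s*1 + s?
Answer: 3/84184 ≈ 3.5636e-5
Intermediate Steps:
o(s) = 2*s (o(s) = s + s = 2*s)
O(E) = 3/(-6 + E*(15 + E)) (O(E) = 3/(-6 + (E + 2*0)*(E + 15)) = 3/(-6 + (E + 0)*(15 + E)) = 3/(-6 + E*(15 + E)))
w(O(18))/(-84184) = -3/(-84184) = -3*(-1/84184) = 3/84184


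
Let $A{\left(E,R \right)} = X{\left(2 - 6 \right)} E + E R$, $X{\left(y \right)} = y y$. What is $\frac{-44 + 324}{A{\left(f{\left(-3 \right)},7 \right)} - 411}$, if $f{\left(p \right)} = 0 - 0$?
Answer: $- \frac{280}{411} \approx -0.68126$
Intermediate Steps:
$f{\left(p \right)} = 0$ ($f{\left(p \right)} = 0 + 0 = 0$)
$X{\left(y \right)} = y^{2}$
$A{\left(E,R \right)} = 16 E + E R$ ($A{\left(E,R \right)} = \left(2 - 6\right)^{2} E + E R = \left(-4\right)^{2} E + E R = 16 E + E R$)
$\frac{-44 + 324}{A{\left(f{\left(-3 \right)},7 \right)} - 411} = \frac{-44 + 324}{0 \left(16 + 7\right) - 411} = \frac{280}{0 \cdot 23 - 411} = \frac{280}{0 - 411} = \frac{280}{-411} = 280 \left(- \frac{1}{411}\right) = - \frac{280}{411}$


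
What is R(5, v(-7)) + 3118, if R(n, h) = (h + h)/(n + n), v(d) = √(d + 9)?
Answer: 3118 + √2/5 ≈ 3118.3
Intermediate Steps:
v(d) = √(9 + d)
R(n, h) = h/n (R(n, h) = (2*h)/((2*n)) = (2*h)*(1/(2*n)) = h/n)
R(5, v(-7)) + 3118 = √(9 - 7)/5 + 3118 = √2*(⅕) + 3118 = √2/5 + 3118 = 3118 + √2/5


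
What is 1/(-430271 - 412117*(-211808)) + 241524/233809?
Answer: 43093803165869905/41717258013092736 ≈ 1.0330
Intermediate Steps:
1/(-430271 - 412117*(-211808)) + 241524/233809 = -1/211808/(-842388) + 241524*(1/233809) = -1/842388*(-1/211808) + 241524/233809 = 1/178424517504 + 241524/233809 = 43093803165869905/41717258013092736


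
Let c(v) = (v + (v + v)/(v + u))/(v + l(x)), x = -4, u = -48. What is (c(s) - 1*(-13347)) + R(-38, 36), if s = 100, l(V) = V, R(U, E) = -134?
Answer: 2748529/208 ≈ 13214.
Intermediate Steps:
c(v) = (v + 2*v/(-48 + v))/(-4 + v) (c(v) = (v + (v + v)/(v - 48))/(v - 4) = (v + (2*v)/(-48 + v))/(-4 + v) = (v + 2*v/(-48 + v))/(-4 + v))
(c(s) - 1*(-13347)) + R(-38, 36) = (100*(-46 + 100)/(192 + 100² - 52*100) - 1*(-13347)) - 134 = (100*54/(192 + 10000 - 5200) + 13347) - 134 = (100*54/4992 + 13347) - 134 = (100*(1/4992)*54 + 13347) - 134 = (225/208 + 13347) - 134 = 2776401/208 - 134 = 2748529/208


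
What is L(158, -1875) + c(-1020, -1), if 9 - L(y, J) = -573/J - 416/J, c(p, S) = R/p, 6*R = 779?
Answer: 6384113/765000 ≈ 8.3452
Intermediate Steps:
R = 779/6 (R = (1/6)*779 = 779/6 ≈ 129.83)
c(p, S) = 779/(6*p)
L(y, J) = 9 + 989/J (L(y, J) = 9 - (-573/J - 416/J) = 9 - (-989)/J = 9 + 989/J)
L(158, -1875) + c(-1020, -1) = (9 + 989/(-1875)) + (779/6)/(-1020) = (9 + 989*(-1/1875)) + (779/6)*(-1/1020) = (9 - 989/1875) - 779/6120 = 15886/1875 - 779/6120 = 6384113/765000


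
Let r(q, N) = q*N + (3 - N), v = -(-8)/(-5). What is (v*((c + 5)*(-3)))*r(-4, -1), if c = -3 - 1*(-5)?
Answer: 1344/5 ≈ 268.80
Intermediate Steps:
v = -8/5 (v = -(-8)*(-1)/5 = -4*⅖ = -8/5 ≈ -1.6000)
c = 2 (c = -3 + 5 = 2)
r(q, N) = 3 - N + N*q (r(q, N) = N*q + (3 - N) = 3 - N + N*q)
(v*((c + 5)*(-3)))*r(-4, -1) = (-8*(2 + 5)*(-3)/5)*(3 - 1*(-1) - 1*(-4)) = (-56*(-3)/5)*(3 + 1 + 4) = -8/5*(-21)*8 = (168/5)*8 = 1344/5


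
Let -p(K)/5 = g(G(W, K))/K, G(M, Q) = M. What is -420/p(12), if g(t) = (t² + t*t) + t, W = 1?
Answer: 336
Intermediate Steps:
g(t) = t + 2*t² (g(t) = (t² + t²) + t = 2*t² + t = t + 2*t²)
p(K) = -15/K (p(K) = -5*1*(1 + 2*1)/K = -5*1*(1 + 2)/K = -5*1*3/K = -15/K)
-420/p(12) = -420/((-15/12)) = -420/((-15*1/12)) = -420/(-5/4) = -420*(-⅘) = 336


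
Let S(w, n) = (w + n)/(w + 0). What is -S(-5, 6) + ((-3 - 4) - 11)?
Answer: -89/5 ≈ -17.800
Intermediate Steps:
S(w, n) = (n + w)/w
-S(-5, 6) + ((-3 - 4) - 11) = -(6 - 5)/(-5) + ((-3 - 4) - 11) = -(-1)/5 + (-7 - 11) = -1*(-⅕) - 18 = ⅕ - 18 = -89/5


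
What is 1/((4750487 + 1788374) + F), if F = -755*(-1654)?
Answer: 1/7787631 ≈ 1.2841e-7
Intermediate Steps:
F = 1248770
1/((4750487 + 1788374) + F) = 1/((4750487 + 1788374) + 1248770) = 1/(6538861 + 1248770) = 1/7787631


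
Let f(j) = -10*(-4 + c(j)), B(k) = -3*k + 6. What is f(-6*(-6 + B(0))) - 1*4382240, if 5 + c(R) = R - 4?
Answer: -4382110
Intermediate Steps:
c(R) = -9 + R (c(R) = -5 + (R - 4) = -5 + (-4 + R) = -9 + R)
B(k) = 6 - 3*k
f(j) = 130 - 10*j (f(j) = -10*(-4 + (-9 + j)) = -10*(-13 + j) = 130 - 10*j)
f(-6*(-6 + B(0))) - 1*4382240 = (130 - (-60)*(-6 + (6 - 3*0))) - 1*4382240 = (130 - (-60)*(-6 + (6 + 0))) - 4382240 = (130 - (-60)*(-6 + 6)) - 4382240 = (130 - (-60)*0) - 4382240 = (130 - 10*0) - 4382240 = (130 + 0) - 4382240 = 130 - 4382240 = -4382110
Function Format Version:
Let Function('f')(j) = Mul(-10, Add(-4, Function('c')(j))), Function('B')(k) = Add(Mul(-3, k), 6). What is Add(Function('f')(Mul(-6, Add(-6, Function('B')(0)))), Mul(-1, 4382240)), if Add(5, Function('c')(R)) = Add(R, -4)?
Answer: -4382110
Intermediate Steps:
Function('c')(R) = Add(-9, R) (Function('c')(R) = Add(-5, Add(R, -4)) = Add(-5, Add(-4, R)) = Add(-9, R))
Function('B')(k) = Add(6, Mul(-3, k))
Function('f')(j) = Add(130, Mul(-10, j)) (Function('f')(j) = Mul(-10, Add(-4, Add(-9, j))) = Mul(-10, Add(-13, j)) = Add(130, Mul(-10, j)))
Add(Function('f')(Mul(-6, Add(-6, Function('B')(0)))), Mul(-1, 4382240)) = Add(Add(130, Mul(-10, Mul(-6, Add(-6, Add(6, Mul(-3, 0)))))), Mul(-1, 4382240)) = Add(Add(130, Mul(-10, Mul(-6, Add(-6, Add(6, 0))))), -4382240) = Add(Add(130, Mul(-10, Mul(-6, Add(-6, 6)))), -4382240) = Add(Add(130, Mul(-10, Mul(-6, 0))), -4382240) = Add(Add(130, Mul(-10, 0)), -4382240) = Add(Add(130, 0), -4382240) = Add(130, -4382240) = -4382110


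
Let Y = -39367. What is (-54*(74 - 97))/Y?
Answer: -1242/39367 ≈ -0.031549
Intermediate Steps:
(-54*(74 - 97))/Y = -54*(74 - 97)/(-39367) = -54*(-23)*(-1/39367) = 1242*(-1/39367) = -1242/39367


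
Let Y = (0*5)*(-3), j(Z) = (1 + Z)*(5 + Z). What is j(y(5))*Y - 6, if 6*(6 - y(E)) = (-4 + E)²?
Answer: -6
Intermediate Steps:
y(E) = 6 - (-4 + E)²/6
Y = 0 (Y = 0*(-3) = 0)
j(y(5))*Y - 6 = (5 + (6 - (-4 + 5)²/6)² + 6*(6 - (-4 + 5)²/6))*0 - 6 = (5 + (6 - ⅙*1²)² + 6*(6 - ⅙*1²))*0 - 6 = (5 + (6 - ⅙*1)² + 6*(6 - ⅙*1))*0 - 6 = (5 + (6 - ⅙)² + 6*(6 - ⅙))*0 - 6 = (5 + (35/6)² + 6*(35/6))*0 - 6 = (5 + 1225/36 + 35)*0 - 6 = (2665/36)*0 - 6 = 0 - 6 = -6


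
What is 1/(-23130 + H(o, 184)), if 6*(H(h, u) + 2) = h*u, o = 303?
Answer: -1/13840 ≈ -7.2254e-5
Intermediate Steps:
H(h, u) = -2 + h*u/6 (H(h, u) = -2 + (h*u)/6 = -2 + h*u/6)
1/(-23130 + H(o, 184)) = 1/(-23130 + (-2 + (⅙)*303*184)) = 1/(-23130 + (-2 + 9292)) = 1/(-23130 + 9290) = 1/(-13840) = -1/13840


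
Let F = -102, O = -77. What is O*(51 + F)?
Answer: 3927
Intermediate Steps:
O*(51 + F) = -77*(51 - 102) = -77*(-51) = 3927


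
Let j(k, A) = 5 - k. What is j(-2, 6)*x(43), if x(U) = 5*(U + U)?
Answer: 3010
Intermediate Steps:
x(U) = 10*U (x(U) = 5*(2*U) = 10*U)
j(-2, 6)*x(43) = (5 - 1*(-2))*(10*43) = (5 + 2)*430 = 7*430 = 3010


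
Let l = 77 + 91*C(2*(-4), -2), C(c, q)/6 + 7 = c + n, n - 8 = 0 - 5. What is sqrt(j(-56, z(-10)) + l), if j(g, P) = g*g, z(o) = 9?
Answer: 3*I*sqrt(371) ≈ 57.784*I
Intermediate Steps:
n = 3 (n = 8 + (0 - 5) = 8 - 5 = 3)
C(c, q) = -24 + 6*c (C(c, q) = -42 + 6*(c + 3) = -42 + 6*(3 + c) = -42 + (18 + 6*c) = -24 + 6*c)
j(g, P) = g**2
l = -6475 (l = 77 + 91*(-24 + 6*(2*(-4))) = 77 + 91*(-24 + 6*(-8)) = 77 + 91*(-24 - 48) = 77 + 91*(-72) = 77 - 6552 = -6475)
sqrt(j(-56, z(-10)) + l) = sqrt((-56)**2 - 6475) = sqrt(3136 - 6475) = sqrt(-3339) = 3*I*sqrt(371)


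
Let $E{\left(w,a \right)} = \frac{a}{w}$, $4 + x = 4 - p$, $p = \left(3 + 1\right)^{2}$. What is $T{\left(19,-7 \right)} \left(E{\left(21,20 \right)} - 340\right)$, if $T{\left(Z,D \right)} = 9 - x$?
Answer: $- \frac{178000}{21} \approx -8476.2$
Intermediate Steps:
$p = 16$ ($p = 4^{2} = 16$)
$x = -16$ ($x = -4 + \left(4 - 16\right) = -4 - 12 = -16$)
$T{\left(Z,D \right)} = 25$ ($T{\left(Z,D \right)} = 9 - -16 = 9 + 16 = 25$)
$T{\left(19,-7 \right)} \left(E{\left(21,20 \right)} - 340\right) = 25 \left(\frac{20}{21} - 340\right) = 25 \left(- \frac{7120}{21}\right) = - \frac{178000}{21}$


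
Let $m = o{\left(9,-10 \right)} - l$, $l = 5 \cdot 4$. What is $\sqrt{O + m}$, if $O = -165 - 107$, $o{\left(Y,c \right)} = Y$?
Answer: $i \sqrt{283} \approx 16.823 i$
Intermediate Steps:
$l = 20$
$O = -272$ ($O = -165 - 107 = -272$)
$m = -11$ ($m = 9 - 20 = -11$)
$\sqrt{O + m} = \sqrt{-272 - 11} = \sqrt{-283} = i \sqrt{283}$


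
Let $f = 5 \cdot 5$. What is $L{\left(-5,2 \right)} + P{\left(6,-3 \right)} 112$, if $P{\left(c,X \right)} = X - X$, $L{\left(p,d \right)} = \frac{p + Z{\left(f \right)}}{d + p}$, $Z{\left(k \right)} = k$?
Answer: $- \frac{20}{3} \approx -6.6667$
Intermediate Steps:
$f = 25$
$L{\left(p,d \right)} = \frac{25 + p}{d + p}$ ($L{\left(p,d \right)} = \frac{p + 25}{d + p} = \frac{25 + p}{d + p}$)
$P{\left(c,X \right)} = 0$
$L{\left(-5,2 \right)} + P{\left(6,-3 \right)} 112 = \frac{25 - 5}{2 - 5} + 0 \cdot 112 = \frac{1}{-3} \cdot 20 + 0 = \left(- \frac{1}{3}\right) 20 + 0 = - \frac{20}{3} + 0 = - \frac{20}{3}$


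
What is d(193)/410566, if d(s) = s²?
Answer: 37249/410566 ≈ 0.090726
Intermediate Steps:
d(193)/410566 = 193²/410566 = 37249*(1/410566) = 37249/410566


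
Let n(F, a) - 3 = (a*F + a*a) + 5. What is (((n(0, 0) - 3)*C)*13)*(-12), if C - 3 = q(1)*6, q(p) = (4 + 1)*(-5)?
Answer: 114660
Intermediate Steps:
q(p) = -25 (q(p) = 5*(-5) = -25)
C = -147 (C = 3 - 25*6 = 3 - 150 = -147)
n(F, a) = 8 + a**2 + F*a (n(F, a) = 3 + ((a*F + a*a) + 5) = 3 + ((F*a + a**2) + 5) = 3 + ((a**2 + F*a) + 5) = 3 + (5 + a**2 + F*a) = 8 + a**2 + F*a)
(((n(0, 0) - 3)*C)*13)*(-12) = ((((8 + 0**2 + 0*0) - 3)*(-147))*13)*(-12) = ((((8 + 0 + 0) - 3)*(-147))*13)*(-12) = (((8 - 3)*(-147))*13)*(-12) = ((5*(-147))*13)*(-12) = -735*13*(-12) = -9555*(-12) = 114660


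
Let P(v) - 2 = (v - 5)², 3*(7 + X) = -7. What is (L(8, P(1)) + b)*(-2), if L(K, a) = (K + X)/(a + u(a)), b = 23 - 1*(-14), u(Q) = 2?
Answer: -1108/15 ≈ -73.867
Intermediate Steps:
X = -28/3 (X = -7 + (⅓)*(-7) = -7 - 7/3 = -28/3 ≈ -9.3333)
P(v) = 2 + (-5 + v)² (P(v) = 2 + (v - 5)² = 2 + (-5 + v)²)
b = 37 (b = 23 + 14 = 37)
L(K, a) = (-28/3 + K)/(2 + a) (L(K, a) = (K - 28/3)/(a + 2) = (-28/3 + K)/(2 + a))
(L(8, P(1)) + b)*(-2) = ((-28/3 + 8)/(2 + (2 + (-5 + 1)²)) + 37)*(-2) = (-4/3/(2 + (2 + (-4)²)) + 37)*(-2) = (-4/3/(2 + (2 + 16)) + 37)*(-2) = (-4/3/(2 + 18) + 37)*(-2) = (-4/3/20 + 37)*(-2) = ((1/20)*(-4/3) + 37)*(-2) = (-1/15 + 37)*(-2) = (554/15)*(-2) = -1108/15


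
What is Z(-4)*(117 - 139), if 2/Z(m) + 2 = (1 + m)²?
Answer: -44/7 ≈ -6.2857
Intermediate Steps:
Z(m) = 2/(-2 + (1 + m)²)
Z(-4)*(117 - 139) = (2/(-2 + (1 - 4)²))*(117 - 139) = (2/(-2 + (-3)²))*(-22) = (2/(-2 + 9))*(-22) = (2/7)*(-22) = -44/7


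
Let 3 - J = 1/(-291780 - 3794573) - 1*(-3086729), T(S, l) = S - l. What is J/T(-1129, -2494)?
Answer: -323421847443/143022355 ≈ -2261.3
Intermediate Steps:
J = -12613452050277/4086353 (J = 3 - (1/(-291780 - 3794573) - 1*(-3086729)) = 3 - (1/(-4086353) + 3086729) = 3 - (-1/4086353 + 3086729) = 3 - 1*12613464309336/4086353 = 3 - 12613464309336/4086353 = -12613452050277/4086353 ≈ -3.0867e+6)
J/T(-1129, -2494) = -12613452050277/(4086353*(-1129 - 1*(-2494))) = -12613452050277/(4086353*(-1129 + 2494)) = -12613452050277/4086353/1365 = -12613452050277/4086353*1/1365 = -323421847443/143022355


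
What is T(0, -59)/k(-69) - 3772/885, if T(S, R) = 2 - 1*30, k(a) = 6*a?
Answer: -256138/61065 ≈ -4.1945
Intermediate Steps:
T(S, R) = -28 (T(S, R) = 2 - 30 = -28)
T(0, -59)/k(-69) - 3772/885 = -28/(6*(-69)) - 3772/885 = -28/(-414) - 3772*1/885 = -28*(-1/414) - 3772/885 = 14/207 - 3772/885 = -256138/61065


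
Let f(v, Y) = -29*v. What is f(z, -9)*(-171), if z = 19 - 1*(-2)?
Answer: 104139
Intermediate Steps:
z = 21 (z = 19 + 2 = 21)
f(z, -9)*(-171) = -29*21*(-171) = -609*(-171) = 104139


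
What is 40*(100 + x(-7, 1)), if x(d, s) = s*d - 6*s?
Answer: 3480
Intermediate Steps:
x(d, s) = -6*s + d*s (x(d, s) = d*s - 6*s = -6*s + d*s)
40*(100 + x(-7, 1)) = 40*(100 + 1*(-6 - 7)) = 40*(100 + 1*(-13)) = 40*(100 - 13) = 40*87 = 3480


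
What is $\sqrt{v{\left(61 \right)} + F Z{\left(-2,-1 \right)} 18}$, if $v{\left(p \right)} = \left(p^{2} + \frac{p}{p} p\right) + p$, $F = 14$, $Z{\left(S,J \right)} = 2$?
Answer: $3 \sqrt{483} \approx 65.932$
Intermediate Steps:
$v{\left(p \right)} = p^{2} + 2 p$ ($v{\left(p \right)} = \left(p^{2} + 1 p\right) + p = \left(p^{2} + p\right) + p = \left(p + p^{2}\right) + p = p^{2} + 2 p$)
$\sqrt{v{\left(61 \right)} + F Z{\left(-2,-1 \right)} 18} = \sqrt{61 \left(2 + 61\right) + 14 \cdot 2 \cdot 18} = \sqrt{61 \cdot 63 + 28 \cdot 18} = \sqrt{3843 + 504} = \sqrt{4347} = 3 \sqrt{483}$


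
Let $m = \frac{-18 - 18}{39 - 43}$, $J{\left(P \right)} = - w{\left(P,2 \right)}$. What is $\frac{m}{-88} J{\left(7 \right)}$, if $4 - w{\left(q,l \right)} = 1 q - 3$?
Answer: $0$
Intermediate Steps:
$w{\left(q,l \right)} = 7 - q$ ($w{\left(q,l \right)} = 4 - \left(1 q - 3\right) = 4 - \left(q - 3\right) = 4 - \left(-3 + q\right) = 7 - q$)
$J{\left(P \right)} = -7 + P$ ($J{\left(P \right)} = - (7 - P) = -7 + P$)
$m = 9$ ($m = - \frac{36}{-4} = \left(-36\right) \left(- \frac{1}{4}\right) = 9$)
$\frac{m}{-88} J{\left(7 \right)} = \frac{1}{-88} \cdot 9 \left(-7 + 7\right) = \left(- \frac{1}{88}\right) 9 \cdot 0 = \left(- \frac{9}{88}\right) 0 = 0$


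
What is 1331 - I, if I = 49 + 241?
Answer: 1041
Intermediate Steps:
I = 290
1331 - I = 1331 - 1*290 = 1331 - 290 = 1041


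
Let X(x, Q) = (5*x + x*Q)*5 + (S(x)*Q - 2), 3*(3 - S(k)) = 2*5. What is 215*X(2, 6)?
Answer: 22790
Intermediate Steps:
S(k) = -⅓ (S(k) = 3 - 2*5/3 = 3 - ⅓*10 = 3 - 10/3 = -⅓)
X(x, Q) = -2 + 25*x - Q/3 + 5*Q*x (X(x, Q) = (5*x + x*Q)*5 + (-Q/3 - 2) = (5*x + Q*x)*5 + (-2 - Q/3) = (25*x + 5*Q*x) + (-2 - Q/3) = -2 + 25*x - Q/3 + 5*Q*x)
215*X(2, 6) = 215*(-2 + 25*2 - ⅓*6 + 5*6*2) = 215*(-2 + 50 - 2 + 60) = 215*106 = 22790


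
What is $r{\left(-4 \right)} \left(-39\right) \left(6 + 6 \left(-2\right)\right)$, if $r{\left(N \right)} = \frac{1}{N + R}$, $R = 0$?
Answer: $- \frac{117}{2} \approx -58.5$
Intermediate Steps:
$r{\left(N \right)} = \frac{1}{N}$ ($r{\left(N \right)} = \frac{1}{N + 0} = \frac{1}{N}$)
$r{\left(-4 \right)} \left(-39\right) \left(6 + 6 \left(-2\right)\right) = \frac{1}{-4} \left(-39\right) \left(6 + 6 \left(-2\right)\right) = \left(- \frac{1}{4}\right) \left(-39\right) \left(6 - 12\right) = \frac{39}{4} \left(-6\right) = - \frac{117}{2}$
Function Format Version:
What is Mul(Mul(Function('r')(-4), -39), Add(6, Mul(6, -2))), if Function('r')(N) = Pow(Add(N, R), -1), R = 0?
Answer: Rational(-117, 2) ≈ -58.500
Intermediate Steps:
Function('r')(N) = Pow(N, -1) (Function('r')(N) = Pow(Add(N, 0), -1) = Pow(N, -1))
Mul(Mul(Function('r')(-4), -39), Add(6, Mul(6, -2))) = Mul(Mul(Pow(-4, -1), -39), Add(6, Mul(6, -2))) = Mul(Mul(Rational(-1, 4), -39), Add(6, -12)) = Mul(Rational(39, 4), -6) = Rational(-117, 2)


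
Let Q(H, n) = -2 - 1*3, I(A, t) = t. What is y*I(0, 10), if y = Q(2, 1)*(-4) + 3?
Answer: 230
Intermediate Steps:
Q(H, n) = -5 (Q(H, n) = -2 - 3 = -5)
y = 23 (y = -5*(-4) + 3 = 20 + 3 = 23)
y*I(0, 10) = 23*10 = 230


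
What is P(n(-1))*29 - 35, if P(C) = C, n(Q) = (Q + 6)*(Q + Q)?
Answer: -325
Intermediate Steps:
n(Q) = 2*Q*(6 + Q) (n(Q) = (6 + Q)*(2*Q) = 2*Q*(6 + Q))
P(n(-1))*29 - 35 = (2*(-1)*(6 - 1))*29 - 35 = (2*(-1)*5)*29 - 35 = -10*29 - 35 = -290 - 35 = -325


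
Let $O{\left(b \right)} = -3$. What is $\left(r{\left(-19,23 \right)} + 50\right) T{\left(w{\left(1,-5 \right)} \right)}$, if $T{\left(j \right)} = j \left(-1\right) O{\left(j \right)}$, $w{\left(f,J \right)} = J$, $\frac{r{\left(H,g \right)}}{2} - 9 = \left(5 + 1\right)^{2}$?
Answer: $-2100$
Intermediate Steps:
$r{\left(H,g \right)} = 90$ ($r{\left(H,g \right)} = 18 + 2 \left(5 + 1\right)^{2} = 18 + 2 \cdot 6^{2} = 18 + 2 \cdot 36 = 18 + 72 = 90$)
$T{\left(j \right)} = 3 j$ ($T{\left(j \right)} = j \left(-1\right) \left(-3\right) = - j \left(-3\right) = 3 j$)
$\left(r{\left(-19,23 \right)} + 50\right) T{\left(w{\left(1,-5 \right)} \right)} = \left(90 + 50\right) 3 \left(-5\right) = 140 \left(-15\right) = -2100$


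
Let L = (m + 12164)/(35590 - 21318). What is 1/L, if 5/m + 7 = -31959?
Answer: 456218752/388834419 ≈ 1.1733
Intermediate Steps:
m = -5/31966 (m = 5/(-7 - 31959) = 5/(-31966) = 5*(-1/31966) = -5/31966 ≈ -0.00015642)
L = 388834419/456218752 (L = (-5/31966 + 12164)/(35590 - 21318) = (388834419/31966)/14272 = (388834419/31966)*(1/14272) = 388834419/456218752 ≈ 0.85230)
1/L = 1/(388834419/456218752) = 456218752/388834419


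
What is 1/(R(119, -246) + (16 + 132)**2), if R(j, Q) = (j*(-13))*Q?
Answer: 1/402466 ≈ 2.4847e-6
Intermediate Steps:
R(j, Q) = -13*Q*j (R(j, Q) = (-13*j)*Q = -13*Q*j)
1/(R(119, -246) + (16 + 132)**2) = 1/(-13*(-246)*119 + (16 + 132)**2) = 1/(380562 + 148**2) = 1/(380562 + 21904) = 1/402466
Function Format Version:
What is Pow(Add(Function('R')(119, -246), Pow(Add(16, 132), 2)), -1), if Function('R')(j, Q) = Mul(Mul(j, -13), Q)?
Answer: Rational(1, 402466) ≈ 2.4847e-6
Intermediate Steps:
Function('R')(j, Q) = Mul(-13, Q, j) (Function('R')(j, Q) = Mul(Mul(-13, j), Q) = Mul(-13, Q, j))
Pow(Add(Function('R')(119, -246), Pow(Add(16, 132), 2)), -1) = Pow(Add(Mul(-13, -246, 119), Pow(Add(16, 132), 2)), -1) = Pow(Add(380562, Pow(148, 2)), -1) = Pow(Add(380562, 21904), -1) = Pow(402466, -1) = Rational(1, 402466)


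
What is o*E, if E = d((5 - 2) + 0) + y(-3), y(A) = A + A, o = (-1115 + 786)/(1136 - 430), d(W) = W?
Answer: 987/706 ≈ 1.3980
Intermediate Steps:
o = -329/706 ≈ -0.46601
y(A) = 2*A
E = -3 (E = ((5 - 2) + 0) + 2*(-3) = (3 + 0) - 6 = 3 - 6 = -3)
o*E = -329/706*(-3) = 987/706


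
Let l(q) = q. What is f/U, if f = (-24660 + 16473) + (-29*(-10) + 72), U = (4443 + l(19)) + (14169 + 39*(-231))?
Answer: -7825/9622 ≈ -0.81324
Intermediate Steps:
U = 9622 (U = (4443 + 19) + (14169 + 39*(-231)) = 4462 + (14169 - 9009) = 4462 + 5160 = 9622)
f = -7825 (f = -8187 + (290 + 72) = -8187 + 362 = -7825)
f/U = -7825/9622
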